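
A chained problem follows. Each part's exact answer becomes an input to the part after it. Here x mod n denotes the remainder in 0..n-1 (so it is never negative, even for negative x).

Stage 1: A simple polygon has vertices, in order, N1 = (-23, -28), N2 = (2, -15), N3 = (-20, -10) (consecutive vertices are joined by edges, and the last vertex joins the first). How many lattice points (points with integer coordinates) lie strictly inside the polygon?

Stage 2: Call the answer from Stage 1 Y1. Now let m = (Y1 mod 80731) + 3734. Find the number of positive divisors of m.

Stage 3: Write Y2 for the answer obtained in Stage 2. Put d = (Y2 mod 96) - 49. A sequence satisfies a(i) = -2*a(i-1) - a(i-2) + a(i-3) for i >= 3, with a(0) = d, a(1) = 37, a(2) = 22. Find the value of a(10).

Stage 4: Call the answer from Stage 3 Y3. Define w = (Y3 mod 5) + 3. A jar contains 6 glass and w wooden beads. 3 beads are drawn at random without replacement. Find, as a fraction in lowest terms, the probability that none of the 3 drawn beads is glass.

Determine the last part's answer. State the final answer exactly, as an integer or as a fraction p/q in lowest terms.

1/30

Stage 1: cross terms: (-23*-15 - 2*-28)=401, (2*-10 - -20*-15)=-320, (-20*-28 - -23*-10)=330; twice the area = |411| = 411; area = 411/2; boundary points = 1 + 1 + 3 = 5; strictly interior points = area - boundary/2 + 1 = 204; answer 204
Stage 2: Y1 = 204; m = 3938; 3938 = 2 * 11 * 179; number of divisors = (1+1) * (1+1) * (1+1) = 8; answer 8
Stage 3: Y2 = 8; d = -41; a(3) = -2*(22) - 1*(37) + 1*(-41) = -122; iterating: a(3)=-122, a(4)=259, a(5)=-374, a(6)=367, a(7)=-101, a(8)=-539, a(9)=1546, a(10)=-2654; answer -2654
Stage 4: Y3 = -2654; w = 4; total draws C(10,3) = 120; favorable C(4,3) = 4; P = 1/30; answer 1/30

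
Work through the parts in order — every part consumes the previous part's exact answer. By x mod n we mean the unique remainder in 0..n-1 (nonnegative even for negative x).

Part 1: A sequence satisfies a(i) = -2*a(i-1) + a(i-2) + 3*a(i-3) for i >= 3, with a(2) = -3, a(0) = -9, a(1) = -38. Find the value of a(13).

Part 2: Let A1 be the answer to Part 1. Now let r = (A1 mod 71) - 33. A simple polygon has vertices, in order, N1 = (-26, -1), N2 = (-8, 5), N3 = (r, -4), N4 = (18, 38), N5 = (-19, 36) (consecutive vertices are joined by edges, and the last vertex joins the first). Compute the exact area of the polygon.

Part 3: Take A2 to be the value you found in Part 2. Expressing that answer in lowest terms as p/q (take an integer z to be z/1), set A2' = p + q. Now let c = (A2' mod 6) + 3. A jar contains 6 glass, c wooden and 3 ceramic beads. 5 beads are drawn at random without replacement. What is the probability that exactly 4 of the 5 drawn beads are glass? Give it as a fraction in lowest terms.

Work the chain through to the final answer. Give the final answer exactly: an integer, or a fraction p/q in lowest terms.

60/1001

Part 1: a(3) = -2*(-3) + 1*(-38) + 3*(-9) = -59; iterating: a(3)=-59, a(4)=1, a(5)=-70, a(6)=-36, a(7)=5, a(8)=-256, a(9)=409, a(10)=-1059, a(11)=1759, a(12)=-3350, a(13)=5282; answer 5282
Part 2: A1 = 5282; r = -5; cross terms: (-26*5 - -8*-1)=-138, (-8*-4 - -5*5)=57, (-5*38 - 18*-4)=-118, (18*36 - -19*38)=1370, (-19*-1 - -26*36)=955; twice the area = |2126| = 2126; area = 1063; answer 1063
Part 3: A2 = 1063; threaded value p + q = 1064; c = 5; total draws C(14,5) = 2002; favorable C(6,4)*C(8,1) = 120; P = 60/1001; answer 60/1001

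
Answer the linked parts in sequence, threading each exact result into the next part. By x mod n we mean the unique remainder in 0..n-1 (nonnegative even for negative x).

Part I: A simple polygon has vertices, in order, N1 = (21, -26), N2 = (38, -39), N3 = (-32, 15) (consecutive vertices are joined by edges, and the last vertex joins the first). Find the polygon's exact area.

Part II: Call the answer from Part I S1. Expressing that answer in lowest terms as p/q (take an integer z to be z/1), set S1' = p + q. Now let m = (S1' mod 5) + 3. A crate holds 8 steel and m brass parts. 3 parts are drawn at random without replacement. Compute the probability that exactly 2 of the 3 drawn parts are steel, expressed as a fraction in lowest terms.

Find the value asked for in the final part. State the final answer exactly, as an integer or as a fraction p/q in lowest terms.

28/55

Part I: cross terms: (21*-39 - 38*-26)=169, (38*15 - -32*-39)=-678, (-32*-26 - 21*15)=517; twice the area = |8| = 8; area = 4; answer 4
Part II: S1 = 4; threaded value p + q = 5; m = 3; total draws C(11,3) = 165; favorable C(8,2)*C(3,1) = 84; P = 28/55; answer 28/55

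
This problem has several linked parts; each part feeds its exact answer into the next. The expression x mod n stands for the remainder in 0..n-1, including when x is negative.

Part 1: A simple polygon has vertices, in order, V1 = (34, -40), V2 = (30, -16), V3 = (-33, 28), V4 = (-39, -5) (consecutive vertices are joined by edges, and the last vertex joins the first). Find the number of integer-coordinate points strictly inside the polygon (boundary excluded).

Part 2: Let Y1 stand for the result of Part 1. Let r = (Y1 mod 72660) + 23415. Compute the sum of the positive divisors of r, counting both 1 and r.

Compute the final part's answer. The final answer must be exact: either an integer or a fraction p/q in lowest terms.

Part 1: cross terms: (34*-16 - 30*-40)=656, (30*28 - -33*-16)=312, (-33*-5 - -39*28)=1257, (-39*-40 - 34*-5)=1730; twice the area = |3955| = 3955; area = 3955/2; boundary points = 4 + 1 + 3 + 1 = 9; strictly interior points = area - boundary/2 + 1 = 1974; answer 1974
Part 2: Y1 = 1974; r = 25389; 25389 = 3^2 * 7 * 13 * 31; sigma = (1 + 3 + 9) * (1 + 7) * (1 + 13) * (1 + 31) = 13 * 8 * 14 * 32 = 46592; answer 46592

46592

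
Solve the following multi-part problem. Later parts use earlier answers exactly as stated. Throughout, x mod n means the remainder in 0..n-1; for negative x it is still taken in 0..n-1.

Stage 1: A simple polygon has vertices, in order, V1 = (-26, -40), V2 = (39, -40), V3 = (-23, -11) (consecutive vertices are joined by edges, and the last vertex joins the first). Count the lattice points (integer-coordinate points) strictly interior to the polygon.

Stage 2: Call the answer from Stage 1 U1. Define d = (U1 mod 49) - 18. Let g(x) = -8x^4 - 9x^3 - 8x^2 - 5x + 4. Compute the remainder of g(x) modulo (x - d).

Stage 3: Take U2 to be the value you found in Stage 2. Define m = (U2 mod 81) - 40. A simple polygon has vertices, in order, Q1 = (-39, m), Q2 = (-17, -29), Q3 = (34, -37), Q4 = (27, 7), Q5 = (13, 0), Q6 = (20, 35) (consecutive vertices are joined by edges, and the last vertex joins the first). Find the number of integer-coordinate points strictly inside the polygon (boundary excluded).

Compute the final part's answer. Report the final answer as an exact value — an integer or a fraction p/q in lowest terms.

Stage 1: cross terms: (-26*-40 - 39*-40)=2600, (39*-11 - -23*-40)=-1349, (-23*-40 - -26*-11)=634; twice the area = |1885| = 1885; area = 1885/2; boundary points = 65 + 1 + 1 = 67; strictly interior points = area - boundary/2 + 1 = 910; answer 910
Stage 2: U1 = 910; d = 10; remainder = value at the root: -8*(10)^4 - 9*(10)^3 - 8*(10)^2 - 5*(10)^1 + 4 = (-80000) + (-9000) + (-800) + (-50) + (4) = -89846; answer -89846
Stage 3: U2 = -89846; m = 24; cross terms: (-39*-29 - -17*24)=1539, (-17*-37 - 34*-29)=1615, (34*7 - 27*-37)=1237, (27*0 - 13*7)=-91, (13*35 - 20*0)=455, (20*24 - -39*35)=1845; twice the area = |6600| = 6600; area = 3300; boundary points = 1 + 1 + 1 + 7 + 7 + 1 = 18; strictly interior points = area - boundary/2 + 1 = 3292; answer 3292

3292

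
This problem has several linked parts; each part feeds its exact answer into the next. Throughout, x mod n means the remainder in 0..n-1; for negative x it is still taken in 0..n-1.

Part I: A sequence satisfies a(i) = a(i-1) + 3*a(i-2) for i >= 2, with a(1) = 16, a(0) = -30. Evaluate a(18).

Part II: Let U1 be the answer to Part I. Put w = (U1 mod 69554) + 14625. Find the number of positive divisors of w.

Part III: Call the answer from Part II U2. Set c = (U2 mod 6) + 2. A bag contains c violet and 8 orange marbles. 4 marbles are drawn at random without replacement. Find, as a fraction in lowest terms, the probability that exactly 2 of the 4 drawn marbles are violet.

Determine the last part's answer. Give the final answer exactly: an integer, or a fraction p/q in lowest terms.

56/165

Part I: a(2) = 1*(16) + 3*(-30) = -74; iterating: a(2)=-74, a(3)=-26, a(4)=-248, a(5)=-326, a(6)=-1070, a(7)=-2048, a(8)=-5258, a(9)=-11402, a(10)=-27176, a(11)=-61382, a(12)=-142910, a(13)=-327056, a(14)=-755786, a(15)=-1736954, a(16)=-4004312, a(17)=-9215174, a(18)=-21228110; answer -21228110
Part II: U1 = -21228110; w = 70039; 70039 is prime, so its only divisors are 1 and 70039; count = 2; answer 2
Part III: U2 = 2; c = 4; total draws C(12,4) = 495; favorable C(4,2)*C(8,2) = 168; P = 56/165; answer 56/165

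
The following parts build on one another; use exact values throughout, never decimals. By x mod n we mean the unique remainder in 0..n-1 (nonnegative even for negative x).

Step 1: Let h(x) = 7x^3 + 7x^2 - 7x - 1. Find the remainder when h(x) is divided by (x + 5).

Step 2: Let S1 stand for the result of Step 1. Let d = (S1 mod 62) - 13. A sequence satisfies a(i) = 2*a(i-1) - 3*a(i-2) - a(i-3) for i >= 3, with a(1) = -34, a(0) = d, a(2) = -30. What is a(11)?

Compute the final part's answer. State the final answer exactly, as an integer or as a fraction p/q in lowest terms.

19056

Step 1: remainder = value at the root: 7*(-5)^3 + 7*(-5)^2 - 7*(-5)^1 - 1 = (-875) + (175) + (35) + (-1) = -666; answer -666
Step 2: S1 = -666; d = 3; a(3) = 2*(-30) - 3*(-34) - 1*(3) = 39; iterating: a(3)=39, a(4)=202, a(5)=317, a(6)=-11, a(7)=-1175, a(8)=-2634, a(9)=-1732, a(10)=5613, a(11)=19056; answer 19056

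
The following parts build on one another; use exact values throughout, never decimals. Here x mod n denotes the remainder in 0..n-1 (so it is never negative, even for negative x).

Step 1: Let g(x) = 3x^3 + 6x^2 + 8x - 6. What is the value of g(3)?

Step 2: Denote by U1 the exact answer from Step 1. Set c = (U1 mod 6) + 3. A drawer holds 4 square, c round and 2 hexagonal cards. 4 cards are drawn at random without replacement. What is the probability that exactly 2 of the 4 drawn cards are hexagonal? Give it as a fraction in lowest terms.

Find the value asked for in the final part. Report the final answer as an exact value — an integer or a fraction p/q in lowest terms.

Step 1: 3*(3)^3 + 6*(3)^2 + 8*(3)^1 - 6 = (81) + (54) + (24) + (-6) = 153; answer 153
Step 2: U1 = 153; c = 6; total draws C(12,4) = 495; favorable C(2,2)*C(10,2) = 45; P = 1/11; answer 1/11

1/11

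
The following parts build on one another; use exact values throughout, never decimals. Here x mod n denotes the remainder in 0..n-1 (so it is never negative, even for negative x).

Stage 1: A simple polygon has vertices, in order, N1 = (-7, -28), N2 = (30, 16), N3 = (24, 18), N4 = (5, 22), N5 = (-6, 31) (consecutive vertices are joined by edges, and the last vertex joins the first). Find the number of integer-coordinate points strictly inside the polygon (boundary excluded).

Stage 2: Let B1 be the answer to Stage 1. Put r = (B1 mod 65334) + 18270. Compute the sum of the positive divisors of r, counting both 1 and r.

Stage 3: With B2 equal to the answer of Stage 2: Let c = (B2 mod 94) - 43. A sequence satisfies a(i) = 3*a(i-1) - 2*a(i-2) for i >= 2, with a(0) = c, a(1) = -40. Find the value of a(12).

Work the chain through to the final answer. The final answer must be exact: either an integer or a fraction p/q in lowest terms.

12242

Stage 1: cross terms: (-7*16 - 30*-28)=728, (30*18 - 24*16)=156, (24*22 - 5*18)=438, (5*31 - -6*22)=287, (-6*-28 - -7*31)=385; twice the area = |1994| = 1994; area = 997; boundary points = 1 + 2 + 1 + 1 + 1 = 6; strictly interior points = area - boundary/2 + 1 = 995; answer 995
Stage 2: B1 = 995; r = 19265; 19265 = 5 * 3853; sigma = (1 + 5) * (1 + 3853) = 6 * 3854 = 23124; answer 23124
Stage 3: B2 = 23124; c = -43; a(2) = 3*(-40) - 2*(-43) = -34; iterating: a(2)=-34, a(3)=-22, a(4)=2, a(5)=50, a(6)=146, a(7)=338, a(8)=722, a(9)=1490, a(10)=3026, a(11)=6098, a(12)=12242; answer 12242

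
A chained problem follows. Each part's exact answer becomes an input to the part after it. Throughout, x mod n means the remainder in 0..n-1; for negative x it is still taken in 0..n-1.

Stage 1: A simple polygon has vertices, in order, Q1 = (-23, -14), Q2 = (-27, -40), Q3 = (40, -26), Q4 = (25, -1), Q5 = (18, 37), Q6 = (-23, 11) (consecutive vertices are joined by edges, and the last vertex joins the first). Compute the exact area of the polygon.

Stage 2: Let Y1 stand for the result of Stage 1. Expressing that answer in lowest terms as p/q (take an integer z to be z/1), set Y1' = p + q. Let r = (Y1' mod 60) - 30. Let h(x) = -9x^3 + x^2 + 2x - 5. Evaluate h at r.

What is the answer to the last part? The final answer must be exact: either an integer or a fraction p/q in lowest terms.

3117

Stage 1: cross terms: (-23*-40 - -27*-14)=542, (-27*-26 - 40*-40)=2302, (40*-1 - 25*-26)=610, (25*37 - 18*-1)=943, (18*11 - -23*37)=1049, (-23*-14 - -23*11)=575; twice the area = |6021| = 6021; area = 6021/2; answer 6021/2
Stage 2: Y1 = 6021/2; threaded value p + q = 6023; r = -7; -9*(-7)^3 + 1*(-7)^2 + 2*(-7)^1 - 5 = (3087) + (49) + (-14) + (-5) = 3117; answer 3117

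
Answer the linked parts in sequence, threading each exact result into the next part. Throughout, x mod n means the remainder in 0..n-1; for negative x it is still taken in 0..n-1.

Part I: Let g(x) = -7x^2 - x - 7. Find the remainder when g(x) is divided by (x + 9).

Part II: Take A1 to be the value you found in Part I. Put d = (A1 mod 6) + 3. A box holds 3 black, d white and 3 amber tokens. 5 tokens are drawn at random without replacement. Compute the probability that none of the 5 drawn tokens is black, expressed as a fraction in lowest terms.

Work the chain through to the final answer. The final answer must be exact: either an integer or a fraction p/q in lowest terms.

Part I: remainder = value at the root: -7*(-9)^2 - 1*(-9)^1 - 7 = (-567) + (9) + (-7) = -565; answer -565
Part II: A1 = -565; d = 8; total draws C(14,5) = 2002; favorable C(11,5) = 462; P = 3/13; answer 3/13

3/13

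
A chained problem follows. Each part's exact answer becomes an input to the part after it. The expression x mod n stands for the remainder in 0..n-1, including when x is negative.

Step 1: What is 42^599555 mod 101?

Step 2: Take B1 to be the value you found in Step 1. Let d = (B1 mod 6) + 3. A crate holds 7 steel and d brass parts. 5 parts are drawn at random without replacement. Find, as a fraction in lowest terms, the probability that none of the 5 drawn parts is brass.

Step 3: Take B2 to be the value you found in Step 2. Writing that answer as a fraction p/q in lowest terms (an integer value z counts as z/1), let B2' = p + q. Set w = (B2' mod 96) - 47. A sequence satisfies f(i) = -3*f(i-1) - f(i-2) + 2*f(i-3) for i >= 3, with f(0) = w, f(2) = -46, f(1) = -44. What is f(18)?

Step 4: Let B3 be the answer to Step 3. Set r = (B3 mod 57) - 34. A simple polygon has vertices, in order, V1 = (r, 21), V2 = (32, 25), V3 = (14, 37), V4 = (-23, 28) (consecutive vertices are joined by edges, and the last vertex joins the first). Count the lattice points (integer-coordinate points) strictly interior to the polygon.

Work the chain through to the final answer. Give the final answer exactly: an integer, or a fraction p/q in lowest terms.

Step 1: squarings mod 101: 42^1=42, 42^2=47, 42^4=88, 42^8=68, 42^16=79, 42^32=80, 42^64=37, 42^128=56, 42^256=5, 42^512=25, 42^1024=19, 42^2048=58, 42^4096=31, 42^8192=52, 42^16384=78, 42^32768=24, 42^65536=71, 42^131072=92, 42^262144=81, 42^524288=97; 42^599555 = 42^1 * 42^2 * 42^512 * 42^1024 * 42^8192 * 42^65536 * 42^524288 = 41 (mod 101); answer 41
Step 2: B1 = 41; d = 8; total draws C(15,5) = 3003; favorable C(7,5) = 21; P = 1/143; answer 1/143
Step 3: B2 = 1/143; threaded value p + q = 144; w = 1; f(3) = -3*(-46) - 1*(-44) + 2*(1) = 184; iterating: f(3)=184, f(4)=-594, f(5)=1506, f(6)=-3556, f(7)=7974, f(8)=-17354, f(9)=36976, f(10)=-77626, f(11)=161194, f(12)=-332004, f(13)=679566, f(14)=-1384306, f(15)=2809344, f(16)=-5684594, f(17)=11475826, f(18)=-23124196; answer -23124196
Step 4: B3 = -23124196; r = -14; cross terms: (-14*25 - 32*21)=-1022, (32*37 - 14*25)=834, (14*28 - -23*37)=1243, (-23*21 - -14*28)=-91; twice the area = |964| = 964; area = 482; boundary points = 2 + 6 + 1 + 1 = 10; strictly interior points = area - boundary/2 + 1 = 478; answer 478

478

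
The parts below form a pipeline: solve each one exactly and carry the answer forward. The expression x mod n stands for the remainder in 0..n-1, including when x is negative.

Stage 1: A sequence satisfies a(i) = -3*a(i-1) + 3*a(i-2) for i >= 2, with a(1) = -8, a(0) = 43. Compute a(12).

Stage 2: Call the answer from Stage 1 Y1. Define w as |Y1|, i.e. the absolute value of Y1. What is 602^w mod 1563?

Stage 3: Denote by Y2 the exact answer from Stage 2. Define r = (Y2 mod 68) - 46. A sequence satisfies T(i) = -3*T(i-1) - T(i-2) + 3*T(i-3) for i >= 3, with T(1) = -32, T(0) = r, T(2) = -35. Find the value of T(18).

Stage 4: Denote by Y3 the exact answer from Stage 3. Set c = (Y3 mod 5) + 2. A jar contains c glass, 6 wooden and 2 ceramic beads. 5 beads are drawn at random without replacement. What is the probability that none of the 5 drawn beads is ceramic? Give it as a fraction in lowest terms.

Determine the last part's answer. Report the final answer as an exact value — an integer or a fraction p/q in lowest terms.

Stage 1: a(2) = -3*(-8) + 3*(43) = 153; iterating: a(2)=153, a(3)=-483, a(4)=1908, a(5)=-7173, a(6)=27243, a(7)=-103248, a(8)=391473, a(9)=-1484163, a(10)=5626908, a(11)=-21333213, a(12)=80880363; answer 80880363
Stage 2: Y1 = 80880363; w = 80880363; squarings mod 1563: 602^1=602, 602^2=1351, 602^4=1180, 602^8=1330, 602^16=1147, 602^32=1126, 602^64=283, 602^128=376, 602^256=706, 602^512=1402, 602^1024=913, 602^2048=490, 602^4096=961, 602^8192=1351, 602^16384=1180, 602^32768=1330, 602^65536=1147, 602^131072=1126, 602^262144=283, 602^524288=376, 602^1048576=706, 602^2097152=1402, 602^4194304=913, 602^8388608=490, 602^16777216=961, 602^33554432=1351, 602^67108864=1180; 602^80880363 = 602^1 * 602^2 * 602^8 * 602^32 * 602^64 * 602^128 * 602^512 * 602^8192 * 602^131072 * 602^1048576 * 602^4194304 * 602^8388608 * 602^67108864 = 899 (mod 1563); answer 899
Stage 3: Y2 = 899; r = -31; T(3) = -3*(-35) - 1*(-32) + 3*(-31) = 44; iterating: T(3)=44, T(4)=-193, T(5)=430, T(6)=-965, T(7)=1886, T(8)=-3403, T(9)=5428, T(10)=-7223, T(11)=6032, T(12)=5411, T(13)=-43934, T(14)=144487, T(15)=-373294, T(16)=843593, T(17)=-1724024, T(18)=3208597; answer 3208597
Stage 4: Y3 = 3208597; c = 4; total draws C(12,5) = 792; favorable C(10,5) = 252; P = 7/22; answer 7/22

7/22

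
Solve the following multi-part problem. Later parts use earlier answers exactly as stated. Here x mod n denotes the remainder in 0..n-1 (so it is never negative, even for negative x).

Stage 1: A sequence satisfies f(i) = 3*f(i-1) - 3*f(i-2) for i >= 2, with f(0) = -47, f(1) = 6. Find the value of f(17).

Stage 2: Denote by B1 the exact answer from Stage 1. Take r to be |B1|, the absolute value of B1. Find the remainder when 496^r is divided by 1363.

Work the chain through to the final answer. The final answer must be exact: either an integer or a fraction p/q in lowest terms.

Stage 1: f(2) = 3*(6) - 3*(-47) = 159; iterating: f(2)=159, f(3)=459, f(4)=900, f(5)=1323, f(6)=1269, f(7)=-162, f(8)=-4293, f(9)=-12393, f(10)=-24300, f(11)=-35721, f(12)=-34263, f(13)=4374, f(14)=115911, f(15)=334611, f(16)=656100, f(17)=964467; answer 964467
Stage 2: B1 = 964467; r = 964467; squarings mod 1363: 496^1=496, 496^2=676, 496^4=371, 496^8=1341, 496^16=484, 496^32=1183, 496^64=1051, 496^128=571, 496^256=284, 496^512=239, 496^1024=1238, 496^2048=632, 496^4096=65, 496^8192=136, 496^16384=777, 496^32768=1283, 496^65536=948, 496^131072=487, 496^262144=7, 496^524288=49; 496^964467 = 496^1 * 496^2 * 496^16 * 496^32 * 496^64 * 496^256 * 496^512 * 496^1024 * 496^4096 * 496^8192 * 496^32768 * 496^131072 * 496^262144 * 496^524288 = 1056 (mod 1363); answer 1056

1056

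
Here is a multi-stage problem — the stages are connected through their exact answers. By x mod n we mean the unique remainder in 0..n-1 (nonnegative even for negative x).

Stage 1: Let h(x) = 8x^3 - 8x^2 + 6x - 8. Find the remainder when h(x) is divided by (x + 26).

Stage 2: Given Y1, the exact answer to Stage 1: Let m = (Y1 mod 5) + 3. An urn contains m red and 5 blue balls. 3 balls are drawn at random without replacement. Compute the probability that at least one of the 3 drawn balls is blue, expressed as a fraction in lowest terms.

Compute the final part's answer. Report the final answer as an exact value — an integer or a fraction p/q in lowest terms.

55/56

Stage 1: remainder = value at the root: 8*(-26)^3 - 8*(-26)^2 + 6*(-26)^1 - 8 = (-140608) + (-5408) + (-156) + (-8) = -146180; answer -146180
Stage 2: Y1 = -146180; m = 3; total draws C(8,3) = 56; complement C(3,3) = 1; favorable 56 - 1 = 55; P = 55/56; answer 55/56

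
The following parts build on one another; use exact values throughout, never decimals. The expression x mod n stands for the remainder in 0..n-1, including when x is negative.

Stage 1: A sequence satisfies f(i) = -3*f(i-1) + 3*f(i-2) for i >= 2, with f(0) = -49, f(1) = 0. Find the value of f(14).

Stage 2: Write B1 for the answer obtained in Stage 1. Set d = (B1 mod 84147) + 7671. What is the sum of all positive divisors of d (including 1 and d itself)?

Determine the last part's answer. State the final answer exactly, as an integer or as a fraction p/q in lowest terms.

50976

Stage 1: f(2) = -3*(0) + 3*(-49) = -147; iterating: f(2)=-147, f(3)=441, f(4)=-1764, f(5)=6615, f(6)=-25137, f(7)=95256, f(8)=-361179, f(9)=1369305, f(10)=-5191452, f(11)=19682271, f(12)=-74621169, f(13)=282910320, f(14)=-1072594467; answer -1072594467
Stage 2: B1 = -1072594467; d = 35013; 35013 = 3 * 11 * 1061; sigma = (1 + 3) * (1 + 11) * (1 + 1061) = 4 * 12 * 1062 = 50976; answer 50976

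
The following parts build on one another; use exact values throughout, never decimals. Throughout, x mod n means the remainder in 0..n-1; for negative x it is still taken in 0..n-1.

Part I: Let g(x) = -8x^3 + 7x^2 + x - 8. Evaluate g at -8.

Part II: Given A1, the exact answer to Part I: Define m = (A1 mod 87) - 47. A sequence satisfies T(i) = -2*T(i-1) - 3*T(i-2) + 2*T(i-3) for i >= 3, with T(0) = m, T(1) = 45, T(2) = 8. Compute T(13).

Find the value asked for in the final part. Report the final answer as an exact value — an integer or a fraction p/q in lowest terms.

251695

Part I: -8*(-8)^3 + 7*(-8)^2 + 1*(-8)^1 - 8 = (4096) + (448) + (-8) + (-8) = 4528; answer 4528
Part II: A1 = 4528; m = -43; T(3) = -2*(8) - 3*(45) + 2*(-43) = -237; iterating: T(3)=-237, T(4)=540, T(5)=-353, T(6)=-1388, T(7)=4915, T(8)=-6372, T(9)=-4777, T(10)=38500, T(11)=-75413, T(12)=25772, T(13)=251695; answer 251695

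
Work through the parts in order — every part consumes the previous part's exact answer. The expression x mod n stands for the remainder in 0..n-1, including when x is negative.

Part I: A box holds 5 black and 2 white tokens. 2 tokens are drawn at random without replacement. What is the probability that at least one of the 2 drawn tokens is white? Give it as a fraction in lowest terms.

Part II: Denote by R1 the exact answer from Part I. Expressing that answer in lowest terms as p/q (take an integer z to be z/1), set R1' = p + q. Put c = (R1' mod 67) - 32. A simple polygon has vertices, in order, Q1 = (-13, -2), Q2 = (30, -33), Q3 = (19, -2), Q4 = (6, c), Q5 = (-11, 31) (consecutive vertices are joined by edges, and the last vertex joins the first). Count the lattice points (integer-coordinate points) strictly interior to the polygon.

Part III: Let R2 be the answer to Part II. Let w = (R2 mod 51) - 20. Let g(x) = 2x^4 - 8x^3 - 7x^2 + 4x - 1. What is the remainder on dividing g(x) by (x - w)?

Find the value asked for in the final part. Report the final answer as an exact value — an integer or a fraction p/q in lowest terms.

Part I: total draws C(7,2) = 21; complement C(5,2) = 10; favorable 21 - 10 = 11; P = 11/21; answer 11/21
Part II: R1 = 11/21; threaded value p + q = 32; c = 0; cross terms: (-13*-33 - 30*-2)=489, (30*-2 - 19*-33)=567, (19*0 - 6*-2)=12, (6*31 - -11*0)=186, (-11*-2 - -13*31)=425; twice the area = |1679| = 1679; area = 1679/2; boundary points = 1 + 1 + 1 + 1 + 1 = 5; strictly interior points = area - boundary/2 + 1 = 838; answer 838
Part III: R2 = 838; w = 2; remainder = value at the root: 2*(2)^4 - 8*(2)^3 - 7*(2)^2 + 4*(2)^1 - 1 = (32) + (-64) + (-28) + (8) + (-1) = -53; answer -53

-53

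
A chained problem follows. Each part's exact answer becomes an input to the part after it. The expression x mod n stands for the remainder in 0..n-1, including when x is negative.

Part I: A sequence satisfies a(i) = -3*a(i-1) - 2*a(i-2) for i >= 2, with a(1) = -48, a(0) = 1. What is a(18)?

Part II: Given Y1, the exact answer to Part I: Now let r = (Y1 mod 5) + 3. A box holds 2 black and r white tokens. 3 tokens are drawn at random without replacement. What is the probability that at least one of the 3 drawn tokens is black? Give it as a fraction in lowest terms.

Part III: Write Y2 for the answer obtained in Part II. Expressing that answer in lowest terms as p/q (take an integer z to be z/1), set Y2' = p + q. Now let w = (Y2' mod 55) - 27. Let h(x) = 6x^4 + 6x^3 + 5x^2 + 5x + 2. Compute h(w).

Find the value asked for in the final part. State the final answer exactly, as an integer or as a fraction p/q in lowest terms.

284552

Part I: a(2) = -3*(-48) - 2*(1) = 142; iterating: a(2)=142, a(3)=-330, a(4)=706, a(5)=-1458, a(6)=2962, a(7)=-5970, a(8)=11986, a(9)=-24018, a(10)=48082, a(11)=-96210, a(12)=192466, a(13)=-384978, a(14)=770002, a(15)=-1540050, a(16)=3080146, a(17)=-6160338, a(18)=12320722; answer 12320722
Part II: Y1 = 12320722; r = 5; total draws C(7,3) = 35; complement C(5,3) = 10; favorable 35 - 10 = 25; P = 5/7; answer 5/7
Part III: Y2 = 5/7; threaded value p + q = 12; w = -15; 6*(-15)^4 + 6*(-15)^3 + 5*(-15)^2 + 5*(-15)^1 + 2 = (303750) + (-20250) + (1125) + (-75) + (2) = 284552; answer 284552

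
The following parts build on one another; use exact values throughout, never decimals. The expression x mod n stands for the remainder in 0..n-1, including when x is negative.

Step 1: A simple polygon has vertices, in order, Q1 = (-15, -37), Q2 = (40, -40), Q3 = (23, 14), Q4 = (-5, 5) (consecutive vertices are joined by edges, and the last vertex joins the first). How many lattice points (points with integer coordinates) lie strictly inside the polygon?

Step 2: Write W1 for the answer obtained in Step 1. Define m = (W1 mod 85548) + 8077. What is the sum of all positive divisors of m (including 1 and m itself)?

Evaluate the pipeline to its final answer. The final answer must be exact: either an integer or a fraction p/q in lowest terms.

Step 1: cross terms: (-15*-40 - 40*-37)=2080, (40*14 - 23*-40)=1480, (23*5 - -5*14)=185, (-5*-37 - -15*5)=260; twice the area = |4005| = 4005; area = 4005/2; boundary points = 1 + 1 + 1 + 2 = 5; strictly interior points = area - boundary/2 + 1 = 2001; answer 2001
Step 2: W1 = 2001; m = 10078; 10078 = 2 * 5039; sigma = (1 + 2) * (1 + 5039) = 3 * 5040 = 15120; answer 15120

15120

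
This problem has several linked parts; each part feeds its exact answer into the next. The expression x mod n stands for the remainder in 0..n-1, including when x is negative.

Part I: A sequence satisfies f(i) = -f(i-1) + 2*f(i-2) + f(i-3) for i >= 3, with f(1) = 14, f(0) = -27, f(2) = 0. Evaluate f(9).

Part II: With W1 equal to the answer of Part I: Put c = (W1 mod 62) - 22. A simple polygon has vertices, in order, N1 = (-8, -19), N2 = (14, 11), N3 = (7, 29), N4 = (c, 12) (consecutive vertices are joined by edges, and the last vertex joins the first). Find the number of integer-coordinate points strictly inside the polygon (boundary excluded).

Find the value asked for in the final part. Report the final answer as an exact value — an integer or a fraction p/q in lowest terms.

438

Part I: f(3) = -1*(0) + 2*(14) + 1*(-27) = 1; iterating: f(3)=1, f(4)=13, f(5)=-11, f(6)=38, f(7)=-47, f(8)=112, f(9)=-168; answer -168
Part II: W1 = -168; c = -4; cross terms: (-8*11 - 14*-19)=178, (14*29 - 7*11)=329, (7*12 - -4*29)=200, (-4*-19 - -8*12)=172; twice the area = |879| = 879; area = 879/2; boundary points = 2 + 1 + 1 + 1 = 5; strictly interior points = area - boundary/2 + 1 = 438; answer 438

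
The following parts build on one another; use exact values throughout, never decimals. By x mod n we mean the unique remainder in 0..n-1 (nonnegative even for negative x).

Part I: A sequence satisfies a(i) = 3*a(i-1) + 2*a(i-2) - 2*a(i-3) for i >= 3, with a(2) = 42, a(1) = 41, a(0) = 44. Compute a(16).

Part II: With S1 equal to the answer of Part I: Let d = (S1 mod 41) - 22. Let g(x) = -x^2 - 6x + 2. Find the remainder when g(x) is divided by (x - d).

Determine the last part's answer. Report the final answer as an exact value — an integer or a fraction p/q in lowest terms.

Part I: a(3) = 3*(42) + 2*(41) - 2*(44) = 120; iterating: a(3)=120, a(4)=362, a(5)=1242, a(6)=4210, a(7)=14390, a(8)=49106, a(9)=167678, a(10)=572466, a(11)=1954542, a(12)=6673202, a(13)=22783758, a(14)=77788594, a(15)=265586894, a(16)=906770354; answer 906770354
Part II: S1 = 906770354; d = -18; remainder = value at the root: -1*(-18)^2 - 6*(-18)^1 + 2 = (-324) + (108) + (2) = -214; answer -214

-214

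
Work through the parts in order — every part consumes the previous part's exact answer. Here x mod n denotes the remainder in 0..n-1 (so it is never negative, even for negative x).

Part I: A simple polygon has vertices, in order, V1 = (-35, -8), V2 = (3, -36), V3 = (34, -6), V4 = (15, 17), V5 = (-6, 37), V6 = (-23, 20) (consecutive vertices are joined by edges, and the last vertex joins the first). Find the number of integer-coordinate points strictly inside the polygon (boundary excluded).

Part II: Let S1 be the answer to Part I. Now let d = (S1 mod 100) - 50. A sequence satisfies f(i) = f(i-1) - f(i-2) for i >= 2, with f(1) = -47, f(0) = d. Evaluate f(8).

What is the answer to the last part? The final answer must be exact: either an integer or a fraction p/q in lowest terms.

Part I: cross terms: (-35*-36 - 3*-8)=1284, (3*-6 - 34*-36)=1206, (34*17 - 15*-6)=668, (15*37 - -6*17)=657, (-6*20 - -23*37)=731, (-23*-8 - -35*20)=884; twice the area = |5430| = 5430; area = 2715; boundary points = 2 + 1 + 1 + 1 + 17 + 4 = 26; strictly interior points = area - boundary/2 + 1 = 2703; answer 2703
Part II: S1 = 2703; d = -47; f(2) = 1*(-47) - 1*(-47) = 0; iterating: f(2)=0, f(3)=47, f(4)=47, f(5)=0, f(6)=-47, f(7)=-47, f(8)=0; answer 0

0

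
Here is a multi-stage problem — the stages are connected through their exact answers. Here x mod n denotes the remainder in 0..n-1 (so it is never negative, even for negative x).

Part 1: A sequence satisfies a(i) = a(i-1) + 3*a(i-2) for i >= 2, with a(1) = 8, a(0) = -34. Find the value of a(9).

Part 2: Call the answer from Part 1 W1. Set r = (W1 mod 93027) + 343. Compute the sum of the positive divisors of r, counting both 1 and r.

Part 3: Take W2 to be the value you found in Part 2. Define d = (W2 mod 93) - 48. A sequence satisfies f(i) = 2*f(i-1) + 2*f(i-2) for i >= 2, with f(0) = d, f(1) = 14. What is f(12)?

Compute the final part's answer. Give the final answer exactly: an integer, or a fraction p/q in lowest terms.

Part 1: a(2) = 1*(8) + 3*(-34) = -94; iterating: a(2)=-94, a(3)=-70, a(4)=-352, a(5)=-562, a(6)=-1618, a(7)=-3304, a(8)=-8158, a(9)=-18070; answer -18070
Part 2: W1 = -18070; r = 75300; 75300 = 2^2 * 3 * 5^2 * 251; sigma = (1 + 2 + 4) * (1 + 3) * (1 + 5 + 25) * (1 + 251) = 7 * 4 * 31 * 252 = 218736; answer 218736
Part 3: W2 = 218736; d = -48; f(2) = 2*(14) + 2*(-48) = -68; iterating: f(2)=-68, f(3)=-108, f(4)=-352, f(5)=-920, f(6)=-2544, f(7)=-6928, f(8)=-18944, f(9)=-51744, f(10)=-141376, f(11)=-386240, f(12)=-1055232; answer -1055232

-1055232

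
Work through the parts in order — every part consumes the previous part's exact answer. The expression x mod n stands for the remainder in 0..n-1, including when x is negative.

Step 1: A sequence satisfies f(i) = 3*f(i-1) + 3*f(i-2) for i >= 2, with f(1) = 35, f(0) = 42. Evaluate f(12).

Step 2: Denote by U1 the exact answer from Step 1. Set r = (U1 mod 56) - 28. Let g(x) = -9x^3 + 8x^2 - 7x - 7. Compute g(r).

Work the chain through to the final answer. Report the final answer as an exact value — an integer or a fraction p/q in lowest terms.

-23233

Step 1: f(2) = 3*(35) + 3*(42) = 231; iterating: f(2)=231, f(3)=798, f(4)=3087, f(5)=11655, f(6)=44226, f(7)=167643, f(8)=635607, f(9)=2409750, f(10)=9136071, f(11)=34637463, f(12)=131320602; answer 131320602
Step 2: U1 = 131320602; r = 14; -9*(14)^3 + 8*(14)^2 - 7*(14)^1 - 7 = (-24696) + (1568) + (-98) + (-7) = -23233; answer -23233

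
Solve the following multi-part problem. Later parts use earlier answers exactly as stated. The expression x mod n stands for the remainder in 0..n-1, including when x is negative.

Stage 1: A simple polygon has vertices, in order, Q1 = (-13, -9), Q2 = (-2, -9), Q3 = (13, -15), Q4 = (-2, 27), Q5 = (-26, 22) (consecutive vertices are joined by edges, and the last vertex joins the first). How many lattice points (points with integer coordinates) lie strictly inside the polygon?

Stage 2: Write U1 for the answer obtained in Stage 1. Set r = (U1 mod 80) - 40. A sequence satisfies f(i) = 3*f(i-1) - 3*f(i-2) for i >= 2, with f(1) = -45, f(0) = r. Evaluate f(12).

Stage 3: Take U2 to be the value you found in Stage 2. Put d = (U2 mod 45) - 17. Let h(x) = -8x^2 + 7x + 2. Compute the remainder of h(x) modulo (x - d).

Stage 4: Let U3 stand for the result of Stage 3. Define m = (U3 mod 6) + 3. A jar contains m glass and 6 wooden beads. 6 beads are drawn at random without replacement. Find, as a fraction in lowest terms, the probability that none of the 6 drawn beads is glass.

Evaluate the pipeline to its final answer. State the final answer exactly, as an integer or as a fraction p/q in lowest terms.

Stage 1: cross terms: (-13*-9 - -2*-9)=99, (-2*-15 - 13*-9)=147, (13*27 - -2*-15)=321, (-2*22 - -26*27)=658, (-26*-9 - -13*22)=520; twice the area = |1745| = 1745; area = 1745/2; boundary points = 11 + 3 + 3 + 1 + 1 = 19; strictly interior points = area - boundary/2 + 1 = 864; answer 864
Stage 2: U1 = 864; r = 24; f(2) = 3*(-45) - 3*(24) = -207; iterating: f(2)=-207, f(3)=-486, f(4)=-837, f(5)=-1053, f(6)=-648, f(7)=1215, f(8)=5589, f(9)=13122, f(10)=22599, f(11)=28431, f(12)=17496; answer 17496
Stage 3: U2 = 17496; d = 19; remainder = value at the root: -8*(19)^2 + 7*(19)^1 + 2 = (-2888) + (133) + (2) = -2753; answer -2753
Stage 4: U3 = -2753; m = 4; total draws C(10,6) = 210; favorable C(6,6) = 1; P = 1/210; answer 1/210

1/210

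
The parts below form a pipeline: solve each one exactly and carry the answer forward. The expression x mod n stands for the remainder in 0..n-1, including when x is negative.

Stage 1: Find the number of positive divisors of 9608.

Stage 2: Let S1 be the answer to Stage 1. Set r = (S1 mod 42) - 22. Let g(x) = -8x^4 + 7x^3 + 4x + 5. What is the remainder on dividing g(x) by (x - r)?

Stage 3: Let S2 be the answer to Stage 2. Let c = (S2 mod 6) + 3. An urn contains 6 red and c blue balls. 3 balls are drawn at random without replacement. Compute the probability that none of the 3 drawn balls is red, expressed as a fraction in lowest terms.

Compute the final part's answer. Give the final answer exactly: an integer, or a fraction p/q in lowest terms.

2/13

Stage 1: 9608 = 2^3 * 1201; number of divisors = (3+1) * (1+1) = 8; answer 8
Stage 2: S1 = 8; r = -14; remainder = value at the root: -8*(-14)^4 + 7*(-14)^3 + 4*(-14)^1 + 5 = (-307328) + (-19208) + (-56) + (5) = -326587; answer -326587
Stage 3: S2 = -326587; c = 8; total draws C(14,3) = 364; favorable C(8,3) = 56; P = 2/13; answer 2/13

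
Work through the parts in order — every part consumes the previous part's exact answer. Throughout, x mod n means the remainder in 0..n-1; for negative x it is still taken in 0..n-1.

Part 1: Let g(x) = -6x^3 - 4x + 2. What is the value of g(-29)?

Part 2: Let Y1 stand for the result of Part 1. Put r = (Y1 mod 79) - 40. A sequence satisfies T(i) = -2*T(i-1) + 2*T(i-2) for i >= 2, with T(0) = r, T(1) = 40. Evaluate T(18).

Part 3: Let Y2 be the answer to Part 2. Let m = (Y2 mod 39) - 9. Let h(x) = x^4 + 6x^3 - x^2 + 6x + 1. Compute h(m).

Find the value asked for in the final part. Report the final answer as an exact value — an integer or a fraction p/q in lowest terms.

Part 1: -6*(-29)^3 - 4*(-29)^1 + 2 = (146334) + (116) + (2) = 146452; answer 146452
Part 2: Y1 = 146452; r = 25; T(2) = -2*(40) + 2*(25) = -30; iterating: T(2)=-30, T(3)=140, T(4)=-340, T(5)=960, T(6)=-2600, T(7)=7120, T(8)=-19440, T(9)=53120, T(10)=-145120, T(11)=396480, T(12)=-1083200, T(13)=2959360, T(14)=-8085120, T(15)=22088960, T(16)=-60348160, T(17)=164874240, T(18)=-450444800; answer -450444800
Part 3: Y2 = -450444800; m = 4; 1*(4)^4 + 6*(4)^3 - 1*(4)^2 + 6*(4)^1 + 1 = (256) + (384) + (-16) + (24) + (1) = 649; answer 649

649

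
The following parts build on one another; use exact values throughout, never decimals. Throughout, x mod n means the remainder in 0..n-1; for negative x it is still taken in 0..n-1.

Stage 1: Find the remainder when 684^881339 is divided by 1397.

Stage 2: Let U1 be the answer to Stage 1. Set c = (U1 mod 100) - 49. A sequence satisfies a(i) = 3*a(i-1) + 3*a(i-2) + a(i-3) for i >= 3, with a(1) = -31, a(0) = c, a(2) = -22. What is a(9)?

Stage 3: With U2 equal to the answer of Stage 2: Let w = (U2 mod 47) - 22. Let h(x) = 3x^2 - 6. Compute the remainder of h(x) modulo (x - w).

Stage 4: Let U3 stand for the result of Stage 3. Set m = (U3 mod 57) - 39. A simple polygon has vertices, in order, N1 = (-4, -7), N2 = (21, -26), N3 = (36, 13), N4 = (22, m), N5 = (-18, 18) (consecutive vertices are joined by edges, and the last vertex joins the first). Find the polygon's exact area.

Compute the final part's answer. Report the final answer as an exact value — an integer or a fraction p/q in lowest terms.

398

Stage 1: squarings mod 1397: 684^1=684, 684^2=1258, 684^4=1160, 684^8=289, 684^16=1098, 684^32=1390, 684^64=49, 684^128=1004, 684^256=779, 684^512=543, 684^1024=82, 684^2048=1136, 684^4096=1065, 684^8192=1258, 684^16384=1160, 684^32768=289, 684^65536=1098, 684^131072=1390, 684^262144=49, 684^524288=1004; 684^881339 = 684^1 * 684^2 * 684^8 * 684^16 * 684^32 * 684^128 * 684^512 * 684^4096 * 684^8192 * 684^16384 * 684^65536 * 684^262144 * 684^524288 = 501 (mod 1397); answer 501
Stage 2: U1 = 501; c = -48; a(3) = 3*(-22) + 3*(-31) + 1*(-48) = -207; iterating: a(3)=-207, a(4)=-718, a(5)=-2797, a(6)=-10752, a(7)=-41365, a(8)=-159148, a(9)=-612291; answer -612291
Stage 3: U2 = -612291; w = 3; remainder = value at the root: 3*(3)^2 - 6 = (27) + (-6) = 21; answer 21
Stage 4: U3 = 21; m = -18; cross terms: (-4*-26 - 21*-7)=251, (21*13 - 36*-26)=1209, (36*-18 - 22*13)=-934, (22*18 - -18*-18)=72, (-18*-7 - -4*18)=198; twice the area = |796| = 796; area = 398; answer 398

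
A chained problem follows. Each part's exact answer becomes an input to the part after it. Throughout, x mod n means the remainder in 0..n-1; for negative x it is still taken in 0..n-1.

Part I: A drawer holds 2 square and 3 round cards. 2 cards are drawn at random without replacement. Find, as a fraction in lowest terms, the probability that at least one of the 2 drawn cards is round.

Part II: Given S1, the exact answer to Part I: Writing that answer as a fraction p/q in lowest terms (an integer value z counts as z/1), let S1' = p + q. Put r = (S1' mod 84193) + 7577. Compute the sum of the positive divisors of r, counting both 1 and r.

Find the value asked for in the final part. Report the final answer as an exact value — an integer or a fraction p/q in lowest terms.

19292

Part I: total draws C(5,2) = 10; complement C(2,2) = 1; favorable 10 - 1 = 9; P = 9/10; answer 9/10
Part II: S1 = 9/10; threaded value p + q = 19; r = 7596; 7596 = 2^2 * 3^2 * 211; sigma = (1 + 2 + 4) * (1 + 3 + 9) * (1 + 211) = 7 * 13 * 212 = 19292; answer 19292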